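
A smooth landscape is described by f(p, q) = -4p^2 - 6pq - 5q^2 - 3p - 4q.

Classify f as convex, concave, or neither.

f is quadratic, so its Hessian is the constant matrix H = [[-8, -6], [-6, -10]].
det(H) = 44, tr(H) = -18.
det(H) > 0 and tr(H) < 0, so H is negative definite everywhere: concave.

concave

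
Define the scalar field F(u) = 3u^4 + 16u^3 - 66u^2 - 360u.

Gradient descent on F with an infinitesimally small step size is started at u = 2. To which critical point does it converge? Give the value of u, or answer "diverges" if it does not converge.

F'(u) = 12(u - 3)(u + 2)(u + 5), so F'(2) = -336.
Gradient descent moves in the -F' direction, i.e. u is increasing.
The nearest critical point in that direction is u = 3, where F'' = 480 > 0 (a local minimum). The iterate converges there.

3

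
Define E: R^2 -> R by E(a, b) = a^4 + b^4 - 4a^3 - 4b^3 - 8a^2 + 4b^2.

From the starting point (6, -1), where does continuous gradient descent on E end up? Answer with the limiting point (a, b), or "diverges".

(4, 0)

E is separable, so gradient descent decouples: a follows -∂E/∂a, b follows -∂E/∂b.
∂E/∂a = 4a(a - 4)(a + 1); at a=6 this is 336, so a decreases.
∂E/∂b = 4b(b - 2)(b - 1); at b=-1 this is -24, so b increases.
a converges to its nearest critical value 4 (a local min of the a-part); b converges to 0. The iterate converges to (4, 0).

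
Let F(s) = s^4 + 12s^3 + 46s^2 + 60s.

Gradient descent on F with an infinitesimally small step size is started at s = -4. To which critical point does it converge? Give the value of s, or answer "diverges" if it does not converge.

-5

F'(s) = 4(s + 1)(s + 3)(s + 5), so F'(-4) = 12.
Gradient descent moves in the -F' direction, i.e. s is decreasing.
The nearest critical point in that direction is s = -5, where F'' = 32 > 0 (a local minimum). The iterate converges there.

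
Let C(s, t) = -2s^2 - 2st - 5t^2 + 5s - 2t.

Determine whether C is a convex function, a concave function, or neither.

C is quadratic, so its Hessian is the constant matrix H = [[-4, -2], [-2, -10]].
det(H) = 36, tr(H) = -14.
det(H) > 0 and tr(H) < 0, so H is negative definite everywhere: concave.

concave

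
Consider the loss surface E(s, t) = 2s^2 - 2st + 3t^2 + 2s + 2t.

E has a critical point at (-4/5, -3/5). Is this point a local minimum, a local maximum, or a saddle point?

The Hessian of E is constant: H = [[4, -2], [-2, 6]].
det(H) = 4·6 − (-2)² = 20.
det(H) > 0 and tr(H) = 10 > 0, so H is positive definite and the point is a local minimum.

local minimum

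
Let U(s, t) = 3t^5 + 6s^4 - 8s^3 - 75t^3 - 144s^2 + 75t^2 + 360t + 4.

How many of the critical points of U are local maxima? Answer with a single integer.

U separates as a function of s plus a function of t, so ∇U=0 decouples.
∂U/∂s = 24s(s - 4)(s + 3) = 0 at s ∈ {-3, 0, 4}; ∂U/∂t = 15(t - 3)(t - 2)(t + 1)(t + 4) = 0 at t ∈ {-4, -1, 2, 3}.
The Hessian is diagonal: diag(U_ss, U_tt). Second derivatives: U_ss(-3)=504, U_ss(0)=-288, U_ss(4)=672; U_tt(-4)=-1890, U_tt(-1)=540, U_tt(2)=-270, U_tt(3)=420.
Local maxima occur where both diagonal entries negative: (0, -4), (0, 2). Count: 2.

2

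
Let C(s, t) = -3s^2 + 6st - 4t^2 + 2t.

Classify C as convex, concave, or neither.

concave

C is quadratic, so its Hessian is the constant matrix H = [[-6, 6], [6, -8]].
det(H) = 12, tr(H) = -14.
det(H) > 0 and tr(H) < 0, so H is negative definite everywhere: concave.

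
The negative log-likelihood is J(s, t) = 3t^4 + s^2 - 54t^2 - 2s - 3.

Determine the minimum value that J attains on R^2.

J(s,t) separates as P(s) + Q(t) − 3, so its minimum is min P + min Q − 3.
P'(s) = 2s - 2 vanishes at s ∈ {1}; Q'(t) = 12t(t - 3)(t + 3) vanishes at t ∈ {-3, 0, 3}.
Local minima of P (where P''>0): P(1)=-1. Local minima of Q: Q(-3)=-243, Q(3)=-243.
So the global minimum of J is P(1) + Q(-3) − 3 = -1 − 243 − 3 = -247, attained at (1, -3).

-247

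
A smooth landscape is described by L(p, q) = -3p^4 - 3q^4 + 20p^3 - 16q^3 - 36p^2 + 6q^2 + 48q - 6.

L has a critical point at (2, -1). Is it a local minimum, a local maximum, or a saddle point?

local minimum

The mixed partial ∂²L/∂p∂q is 0, so the Hessian at any point is diag(L_pp, L_qq) = diag(12(-3p^2 + 10p - 6), 12(-3q^2 - 8q + 1)).
At (2, -1): H = diag(24, 72).
Both eigenvalues are positive, so H is positive definite: a local minimum.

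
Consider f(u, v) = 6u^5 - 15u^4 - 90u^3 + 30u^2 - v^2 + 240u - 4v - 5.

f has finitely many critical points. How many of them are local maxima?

f separates as a function of u plus a function of v, so ∇f=0 decouples.
∂f/∂u = 30(u - 4)(u - 1)(u + 1)(u + 2) = 0 at u ∈ {-2, -1, 1, 4}; ∂f/∂v = -2(v + 2) = 0 at v ∈ {-2}.
The Hessian is diagonal: diag(f_uu, f_vv). Second derivatives: f_uu(-2)=-540, f_uu(-1)=300, f_uu(1)=-540, f_uu(4)=2700; f_vv(-2)=-2.
Local maxima occur where both diagonal entries negative: (-2, -2), (1, -2). Count: 2.

2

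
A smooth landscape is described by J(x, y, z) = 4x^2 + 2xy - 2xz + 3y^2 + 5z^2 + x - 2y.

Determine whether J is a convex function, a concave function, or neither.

convex

J is quadratic, so its Hessian is the constant matrix H = [[8, 2, -2], [2, 6, 0], [-2, 0, 10]].
Leading principal minors: 8, 44, 416.
All positive ⇒ H ≻ 0 ⇒ convex.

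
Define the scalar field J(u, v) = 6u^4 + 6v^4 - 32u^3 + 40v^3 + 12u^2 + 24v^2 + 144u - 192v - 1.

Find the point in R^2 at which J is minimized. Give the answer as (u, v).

J(u,v) separates as P(u) + Q(v) − 1, so its minimum is min P + min Q − 1.
P'(u) = 24(u - 3)(u - 2)(u + 1) vanishes at u ∈ {-1, 2, 3}; Q'(v) = 24(v - 1)(v + 2)(v + 4) vanishes at v ∈ {-4, -2, 1}.
Local minima of P (where P''>0): P(-1)=-94, P(3)=162. Local minima of Q: Q(-4)=128, Q(1)=-122.
So the global minimum of J is P(-1) + Q(1) − 1 = -94 − 122 − 1 = -217, attained at (-1, 1).

(-1, 1)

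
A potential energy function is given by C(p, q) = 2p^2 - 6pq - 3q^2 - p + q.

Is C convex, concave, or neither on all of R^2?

C is quadratic, so its Hessian is the constant matrix H = [[4, -6], [-6, -6]].
det(H) = -60, tr(H) = -2.
det(H) < 0, so H is indefinite: neither convex nor concave.

neither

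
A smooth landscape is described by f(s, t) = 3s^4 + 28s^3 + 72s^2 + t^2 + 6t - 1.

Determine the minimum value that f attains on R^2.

-10

f(s,t) separates as P(s) + Q(t) − 1, so its minimum is min P + min Q − 1.
P'(s) = 12s(s + 3)(s + 4) vanishes at s ∈ {-4, -3, 0}; Q'(t) = 2(t + 3) vanishes at t ∈ {-3}.
Local minima of P (where P''>0): P(-4)=128, P(0)=0. Local minima of Q: Q(-3)=-9.
So the global minimum of f is P(0) + Q(-3) − 1 = 0 − 9 − 1 = -10, attained at (0, -3).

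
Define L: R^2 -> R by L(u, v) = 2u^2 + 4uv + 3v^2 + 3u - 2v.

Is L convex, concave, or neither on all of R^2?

L is quadratic, so its Hessian is the constant matrix H = [[4, 4], [4, 6]].
det(H) = 8, tr(H) = 10.
det(H) > 0 and tr(H) > 0, so H is positive definite everywhere: convex.

convex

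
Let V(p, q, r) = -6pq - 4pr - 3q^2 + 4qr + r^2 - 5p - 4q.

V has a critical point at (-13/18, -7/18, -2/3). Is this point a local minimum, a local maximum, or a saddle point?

saddle point

The Hessian is constant: H = [[0, -6, -4], [-6, -6, 4], [-4, 4, 2]].
Leading principal minors: Δ₁ = 0, Δ₂ = -36, Δ₃ = 216.
The minors fit neither the all-positive nor the alternating-sign pattern, so H is indefinite: a saddle point.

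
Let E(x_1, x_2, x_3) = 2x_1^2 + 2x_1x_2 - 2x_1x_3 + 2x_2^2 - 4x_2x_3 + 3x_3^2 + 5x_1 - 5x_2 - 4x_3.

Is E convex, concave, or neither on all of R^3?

convex

E is quadratic, so its Hessian is the constant matrix H = [[4, 2, -2], [2, 4, -4], [-2, -4, 6]].
Leading principal minors: 4, 12, 24.
All positive ⇒ H ≻ 0 ⇒ convex.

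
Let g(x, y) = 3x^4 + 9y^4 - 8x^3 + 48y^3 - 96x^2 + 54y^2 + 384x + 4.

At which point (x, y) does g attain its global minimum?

(-4, -3)

g(x,y) separates as P(x) + Q(y) + 4, so its minimum is min P + min Q + 4.
P'(x) = 12(x - 4)(x - 2)(x + 4) vanishes at x ∈ {-4, 2, 4}; Q'(y) = 36y(y + 1)(y + 3) vanishes at y ∈ {-3, -1, 0}.
Local minima of P (where P''>0): P(-4)=-1792, P(4)=256. Local minima of Q: Q(-3)=-81, Q(0)=0.
So the global minimum of g is P(-4) + Q(-3) + 4 = -1792 − 81 + 4 = -1869, attained at (-4, -3).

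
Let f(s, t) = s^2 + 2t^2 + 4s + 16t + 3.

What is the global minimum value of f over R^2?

-33

f(s,t) separates as P(s) + Q(t) + 3, so its minimum is min P + min Q + 3.
P'(s) = 2s + 4 vanishes at s ∈ {-2}; Q'(t) = 4(t + 4) vanishes at t ∈ {-4}.
Local minima of P (where P''>0): P(-2)=-4. Local minima of Q: Q(-4)=-32.
So the global minimum of f is P(-2) + Q(-4) + 3 = -4 − 32 + 3 = -33, attained at (-2, -4).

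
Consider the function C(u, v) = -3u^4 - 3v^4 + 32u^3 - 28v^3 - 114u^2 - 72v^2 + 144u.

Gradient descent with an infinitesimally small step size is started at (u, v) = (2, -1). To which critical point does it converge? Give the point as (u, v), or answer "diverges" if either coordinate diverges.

(3, -3)

C is separable, so gradient descent decouples: u follows -∂C/∂u, v follows -∂C/∂v.
∂C/∂u = -12(u - 4)(u - 3)(u - 1); at u=2 this is -24, so u increases.
∂C/∂v = -12v(v + 3)(v + 4); at v=-1 this is 72, so v decreases.
u converges to its nearest critical value 3 (a local min of the u-part); v converges to -3. The iterate converges to (3, -3).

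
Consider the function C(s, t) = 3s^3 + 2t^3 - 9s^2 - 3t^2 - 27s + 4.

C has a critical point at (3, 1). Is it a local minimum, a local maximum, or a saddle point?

The mixed partial ∂²C/∂s∂t is 0, so the Hessian at any point is diag(C_ss, C_tt) = diag(18(s - 1), 6(2t - 1)).
At (3, 1): H = diag(36, 6).
Both eigenvalues are positive, so H is positive definite: a local minimum.

local minimum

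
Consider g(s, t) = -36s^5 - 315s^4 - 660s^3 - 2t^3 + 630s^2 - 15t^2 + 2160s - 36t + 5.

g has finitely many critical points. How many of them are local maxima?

2

g separates as a function of s plus a function of t, so ∇g=0 decouples.
∂g/∂s = -180(s - 1)(s + 1)(s + 3)(s + 4) = 0 at s ∈ {-4, -3, -1, 1}; ∂g/∂t = -6(t + 2)(t + 3) = 0 at t ∈ {-3, -2}.
The Hessian is diagonal: diag(g_ss, g_tt). Second derivatives: g_ss(-4)=2700, g_ss(-3)=-1440, g_ss(-1)=2160, g_ss(1)=-7200; g_tt(-3)=6, g_tt(-2)=-6.
Local maxima occur where both diagonal entries negative: (-3, -2), (1, -2). Count: 2.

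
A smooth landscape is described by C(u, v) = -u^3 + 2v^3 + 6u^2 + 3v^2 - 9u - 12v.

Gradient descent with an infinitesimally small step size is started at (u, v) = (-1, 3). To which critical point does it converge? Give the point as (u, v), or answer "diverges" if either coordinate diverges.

(1, 1)

C is separable, so gradient descent decouples: u follows -∂C/∂u, v follows -∂C/∂v.
∂C/∂u = -3(u - 3)(u - 1); at u=-1 this is -24, so u increases.
∂C/∂v = 6(v - 1)(v + 2); at v=3 this is 60, so v decreases.
u converges to its nearest critical value 1 (a local min of the u-part); v converges to 1. The iterate converges to (1, 1).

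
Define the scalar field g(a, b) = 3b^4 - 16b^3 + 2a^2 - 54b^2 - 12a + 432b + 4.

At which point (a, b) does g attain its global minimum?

g(a,b) separates as P(a) + Q(b) + 4, so its minimum is min P + min Q + 4.
P'(a) = 4a - 12 vanishes at a ∈ {3}; Q'(b) = 12(b - 4)(b - 3)(b + 3) vanishes at b ∈ {-3, 3, 4}.
Local minima of P (where P''>0): P(3)=-18. Local minima of Q: Q(-3)=-1107, Q(4)=608.
So the global minimum of g is P(3) + Q(-3) + 4 = -18 − 1107 + 4 = -1121, attained at (3, -3).

(3, -3)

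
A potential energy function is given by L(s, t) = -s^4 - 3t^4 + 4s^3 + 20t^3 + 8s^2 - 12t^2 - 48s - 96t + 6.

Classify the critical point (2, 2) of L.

The mixed partial ∂²L/∂s∂t is 0, so the Hessian at any point is diag(L_ss, L_tt) = diag(4(-3s^2 + 6s + 4), 12(-3t^2 + 10t - 2)).
At (2, 2): H = diag(16, 72).
Both eigenvalues are positive, so H is positive definite: a local minimum.

local minimum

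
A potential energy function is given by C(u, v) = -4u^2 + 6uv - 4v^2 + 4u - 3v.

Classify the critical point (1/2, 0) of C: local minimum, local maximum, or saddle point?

local maximum

The Hessian of C is constant: H = [[-8, 6], [6, -8]].
det(H) = (-8)·(-8) − 6² = 28.
det(H) > 0 and tr(H) = -16 < 0, so H is negative definite and the point is a local maximum.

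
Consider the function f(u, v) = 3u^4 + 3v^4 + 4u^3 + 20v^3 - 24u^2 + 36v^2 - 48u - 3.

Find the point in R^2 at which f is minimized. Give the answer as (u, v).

f(u,v) separates as P(u) + Q(v) − 3, so its minimum is min P + min Q − 3.
P'(u) = 12(u - 2)(u + 1)(u + 2) vanishes at u ∈ {-2, -1, 2}; Q'(v) = 12v(v + 2)(v + 3) vanishes at v ∈ {-3, -2, 0}.
Local minima of P (where P''>0): P(-2)=16, P(2)=-112. Local minima of Q: Q(-3)=27, Q(0)=0.
So the global minimum of f is P(2) + Q(0) − 3 = -112 + 0 − 3 = -115, attained at (2, 0).

(2, 0)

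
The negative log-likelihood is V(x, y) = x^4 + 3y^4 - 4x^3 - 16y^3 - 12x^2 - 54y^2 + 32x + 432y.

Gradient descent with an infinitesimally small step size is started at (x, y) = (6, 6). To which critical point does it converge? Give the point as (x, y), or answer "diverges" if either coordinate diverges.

V is separable, so gradient descent decouples: x follows -∂V/∂x, y follows -∂V/∂y.
∂V/∂x = 4(x - 4)(x - 1)(x + 2); at x=6 this is 320, so x decreases.
∂V/∂y = 12(y - 4)(y - 3)(y + 3); at y=6 this is 648, so y decreases.
x converges to its nearest critical value 4 (a local min of the x-part); y converges to 4. The iterate converges to (4, 4).

(4, 4)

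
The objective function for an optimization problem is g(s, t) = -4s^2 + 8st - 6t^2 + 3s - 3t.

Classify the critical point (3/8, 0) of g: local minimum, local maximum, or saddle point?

The Hessian of g is constant: H = [[-8, 8], [8, -12]].
det(H) = (-8)·(-12) − 8² = 32.
det(H) > 0 and tr(H) = -20 < 0, so H is negative definite and the point is a local maximum.

local maximum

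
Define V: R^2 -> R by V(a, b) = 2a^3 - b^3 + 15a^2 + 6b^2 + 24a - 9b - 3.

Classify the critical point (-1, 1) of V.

The mixed partial ∂²V/∂a∂b is 0, so the Hessian at any point is diag(V_aa, V_bb) = diag(6(2a + 5), 6(-b + 2)).
At (-1, 1): H = diag(18, 6).
Both eigenvalues are positive, so H is positive definite: a local minimum.

local minimum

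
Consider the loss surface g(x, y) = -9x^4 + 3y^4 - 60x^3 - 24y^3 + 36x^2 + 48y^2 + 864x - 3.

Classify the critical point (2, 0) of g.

saddle point

The mixed partial ∂²g/∂x∂y is 0, so the Hessian at any point is diag(g_xx, g_yy) = diag(36(-3x^2 - 10x + 2), 12(3y^2 - 12y + 8)).
At (2, 0): H = diag(-1080, 96).
The eigenvalues have opposite signs, so H is indefinite: a saddle point.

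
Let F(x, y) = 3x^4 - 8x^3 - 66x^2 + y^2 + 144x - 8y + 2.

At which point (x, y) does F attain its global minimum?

(-3, 4)

F(x,y) separates as P(x) + Q(y) + 2, so its minimum is min P + min Q + 2.
P'(x) = 12(x - 4)(x - 1)(x + 3) vanishes at x ∈ {-3, 1, 4}; Q'(y) = 2y - 8 vanishes at y ∈ {4}.
Local minima of P (where P''>0): P(-3)=-567, P(4)=-224. Local minima of Q: Q(4)=-16.
So the global minimum of F is P(-3) + Q(4) + 2 = -567 − 16 + 2 = -581, attained at (-3, 4).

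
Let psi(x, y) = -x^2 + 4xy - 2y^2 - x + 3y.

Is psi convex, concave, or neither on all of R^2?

neither

psi is quadratic, so its Hessian is the constant matrix H = [[-2, 4], [4, -4]].
det(H) = -8, tr(H) = -6.
det(H) < 0, so H is indefinite: neither convex nor concave.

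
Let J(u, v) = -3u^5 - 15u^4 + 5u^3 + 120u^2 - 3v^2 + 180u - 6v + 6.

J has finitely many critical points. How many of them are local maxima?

2

J separates as a function of u plus a function of v, so ∇J=0 decouples.
∂J/∂u = -15(u - 2)(u + 1)(u + 2)(u + 3) = 0 at u ∈ {-3, -2, -1, 2}; ∂J/∂v = -6(v + 1) = 0 at v ∈ {-1}.
The Hessian is diagonal: diag(J_uu, J_vv). Second derivatives: J_uu(-3)=150, J_uu(-2)=-60, J_uu(-1)=90, J_uu(2)=-900; J_vv(-1)=-6.
Local maxima occur where both diagonal entries negative: (-2, -1), (2, -1). Count: 2.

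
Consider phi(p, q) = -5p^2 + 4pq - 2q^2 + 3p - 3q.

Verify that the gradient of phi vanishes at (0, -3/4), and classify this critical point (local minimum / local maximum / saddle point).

local maximum

∇phi = (-10p + 4q + 3, 4p - 4q - 3); substituting (0, -3/4) gives ∇phi = (0, 0), so (0, -3/4) is indeed a critical point.
The Hessian of phi is constant: H = [[-10, 4], [4, -4]].
det(H) = (-10)·(-4) − 4² = 24.
det(H) > 0 and tr(H) = -14 < 0, so H is negative definite and the point is a local maximum.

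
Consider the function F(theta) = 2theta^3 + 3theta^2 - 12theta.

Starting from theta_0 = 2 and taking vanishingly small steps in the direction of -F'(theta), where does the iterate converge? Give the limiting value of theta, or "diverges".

1

F'(theta) = 6(theta - 1)(theta + 2), so F'(2) = 24.
Gradient descent moves in the -F' direction, i.e. theta is decreasing.
The nearest critical point in that direction is theta = 1, where F'' = 18 > 0 (a local minimum). The iterate converges there.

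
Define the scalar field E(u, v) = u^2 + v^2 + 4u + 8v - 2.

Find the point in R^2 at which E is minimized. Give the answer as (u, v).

(-2, -4)

E(u,v) separates as P(u) + Q(v) − 2, so its minimum is min P + min Q − 2.
P'(u) = 2u + 4 vanishes at u ∈ {-2}; Q'(v) = 2v + 8 vanishes at v ∈ {-4}.
Local minima of P (where P''>0): P(-2)=-4. Local minima of Q: Q(-4)=-16.
So the global minimum of E is P(-2) + Q(-4) − 2 = -4 − 16 − 2 = -22, attained at (-2, -4).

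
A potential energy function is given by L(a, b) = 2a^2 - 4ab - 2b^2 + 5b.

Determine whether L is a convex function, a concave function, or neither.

neither

L is quadratic, so its Hessian is the constant matrix H = [[4, -4], [-4, -4]].
det(H) = -32, tr(H) = 0.
det(H) < 0, so H is indefinite: neither convex nor concave.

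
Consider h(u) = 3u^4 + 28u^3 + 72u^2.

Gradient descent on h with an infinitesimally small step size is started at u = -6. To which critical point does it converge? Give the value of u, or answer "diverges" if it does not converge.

h'(u) = 12u(u + 3)(u + 4), so h'(-6) = -432.
Gradient descent moves in the -h' direction, i.e. u is increasing.
The nearest critical point in that direction is u = -4, where h'' = 48 > 0 (a local minimum). The iterate converges there.

-4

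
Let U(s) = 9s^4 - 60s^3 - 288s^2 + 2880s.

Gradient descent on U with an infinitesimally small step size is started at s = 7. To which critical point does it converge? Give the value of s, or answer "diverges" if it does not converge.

U'(s) = 36(s - 5)(s - 4)(s + 4), so U'(7) = 2376.
Gradient descent moves in the -U' direction, i.e. s is decreasing.
The nearest critical point in that direction is s = 5, where U'' = 324 > 0 (a local minimum). The iterate converges there.

5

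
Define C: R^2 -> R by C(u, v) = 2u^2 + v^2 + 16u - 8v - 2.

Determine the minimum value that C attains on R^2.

-50

C(u,v) separates as P(u) + Q(v) − 2, so its minimum is min P + min Q − 2.
P'(u) = 4u + 16 vanishes at u ∈ {-4}; Q'(v) = 2v - 8 vanishes at v ∈ {4}.
Local minima of P (where P''>0): P(-4)=-32. Local minima of Q: Q(4)=-16.
So the global minimum of C is P(-4) + Q(4) − 2 = -32 − 16 − 2 = -50, attained at (-4, 4).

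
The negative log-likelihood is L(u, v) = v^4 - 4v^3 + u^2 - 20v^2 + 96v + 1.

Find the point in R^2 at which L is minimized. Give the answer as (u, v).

(0, -3)

L(u,v) separates as P(u) + Q(v) + 1, so its minimum is min P + min Q + 1.
P'(u) = 2u vanishes at u ∈ {0}; Q'(v) = 4(v - 4)(v - 2)(v + 3) vanishes at v ∈ {-3, 2, 4}.
Local minima of P (where P''>0): P(0)=0. Local minima of Q: Q(-3)=-279, Q(4)=64.
So the global minimum of L is P(0) + Q(-3) + 1 = 0 − 279 + 1 = -278, attained at (0, -3).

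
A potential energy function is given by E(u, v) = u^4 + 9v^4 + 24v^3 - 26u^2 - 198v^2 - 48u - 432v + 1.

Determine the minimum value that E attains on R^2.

E(u,v) separates as P(u) + Q(v) + 1, so its minimum is min P + min Q + 1.
P'(u) = 4(u - 4)(u + 1)(u + 3) vanishes at u ∈ {-3, -1, 4}; Q'(v) = 36(v - 3)(v + 1)(v + 4) vanishes at v ∈ {-4, -1, 3}.
Local minima of P (where P''>0): P(-3)=-9, P(4)=-352. Local minima of Q: Q(-4)=-672, Q(3)=-1701.
So the global minimum of E is P(4) + Q(3) + 1 = -352 − 1701 + 1 = -2052, attained at (4, 3).

-2052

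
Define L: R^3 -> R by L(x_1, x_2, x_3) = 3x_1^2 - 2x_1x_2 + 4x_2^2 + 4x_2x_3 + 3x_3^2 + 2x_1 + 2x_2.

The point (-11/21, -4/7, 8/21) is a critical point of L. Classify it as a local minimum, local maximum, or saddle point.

The Hessian is constant: H = [[6, -2, 0], [-2, 8, 4], [0, 4, 6]].
Leading principal minors: Δ₁ = 6, Δ₂ = 44, Δ₃ = 168.
All leading minors are positive, so H is positive definite: a local minimum.

local minimum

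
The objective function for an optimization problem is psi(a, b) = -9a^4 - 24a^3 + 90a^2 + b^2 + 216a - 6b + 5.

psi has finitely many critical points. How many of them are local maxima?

psi separates as a function of a plus a function of b, so ∇psi=0 decouples.
∂psi/∂a = -36(a - 2)(a + 1)(a + 3) = 0 at a ∈ {-3, -1, 2}; ∂psi/∂b = 2(b - 3) = 0 at b ∈ {3}.
The Hessian is diagonal: diag(psi_aa, psi_bb). Second derivatives: psi_aa(-3)=-360, psi_aa(-1)=216, psi_aa(2)=-540; psi_bb(3)=2.
Local maxima occur where both diagonal entries negative: none. Count: 0.

0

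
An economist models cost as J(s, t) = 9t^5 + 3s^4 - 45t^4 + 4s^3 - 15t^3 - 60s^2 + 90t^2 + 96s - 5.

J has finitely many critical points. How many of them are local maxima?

J separates as a function of s plus a function of t, so ∇J=0 decouples.
∂J/∂s = 12(s - 2)(s - 1)(s + 4) = 0 at s ∈ {-4, 1, 2}; ∂J/∂t = 45t(t - 4)(t - 1)(t + 1) = 0 at t ∈ {-1, 0, 1, 4}.
The Hessian is diagonal: diag(J_ss, J_tt). Second derivatives: J_ss(-4)=360, J_ss(1)=-60, J_ss(2)=72; J_tt(-1)=-450, J_tt(0)=180, J_tt(1)=-270, J_tt(4)=2700.
Local maxima occur where both diagonal entries negative: (1, -1), (1, 1). Count: 2.

2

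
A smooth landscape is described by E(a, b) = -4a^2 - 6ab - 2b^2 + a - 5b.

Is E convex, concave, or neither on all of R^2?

E is quadratic, so its Hessian is the constant matrix H = [[-8, -6], [-6, -4]].
det(H) = -4, tr(H) = -12.
det(H) < 0, so H is indefinite: neither convex nor concave.

neither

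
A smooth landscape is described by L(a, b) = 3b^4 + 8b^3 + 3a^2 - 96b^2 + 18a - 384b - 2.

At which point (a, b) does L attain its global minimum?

(-3, 4)

L(a,b) separates as P(a) + Q(b) − 2, so its minimum is min P + min Q − 2.
P'(a) = 6a + 18 vanishes at a ∈ {-3}; Q'(b) = 12(b - 4)(b + 2)(b + 4) vanishes at b ∈ {-4, -2, 4}.
Local minima of P (where P''>0): P(-3)=-27. Local minima of Q: Q(-4)=256, Q(4)=-1792.
So the global minimum of L is P(-3) + Q(4) − 2 = -27 − 1792 − 2 = -1821, attained at (-3, 4).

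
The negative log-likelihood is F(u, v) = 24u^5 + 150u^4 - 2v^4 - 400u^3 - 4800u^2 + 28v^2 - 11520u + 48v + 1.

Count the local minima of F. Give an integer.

F separates as a function of u plus a function of v, so ∇F=0 decouples.
∂F/∂u = 120(u - 4)(u + 2)(u + 3)(u + 4) = 0 at u ∈ {-4, -3, -2, 4}; ∂F/∂v = -8(v - 3)(v + 1)(v + 2) = 0 at v ∈ {-2, -1, 3}.
The Hessian is diagonal: diag(F_uu, F_vv). Second derivatives: F_uu(-4)=-1920, F_uu(-3)=840, F_uu(-2)=-1440, F_uu(4)=40320; F_vv(-2)=-40, F_vv(-1)=32, F_vv(3)=-160.
Local minima occur where both diagonal entries positive: (-3, -1), (4, -1). Count: 2.

2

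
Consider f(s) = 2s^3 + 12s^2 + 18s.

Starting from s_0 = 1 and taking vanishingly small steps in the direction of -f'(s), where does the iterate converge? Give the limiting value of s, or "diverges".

f'(s) = 6(s + 1)(s + 3), so f'(1) = 48.
Gradient descent moves in the -f' direction, i.e. s is decreasing.
The nearest critical point in that direction is s = -1, where f'' = 12 > 0 (a local minimum). The iterate converges there.

-1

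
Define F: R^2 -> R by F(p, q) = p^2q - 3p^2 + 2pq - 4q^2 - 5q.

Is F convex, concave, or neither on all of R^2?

neither

The term p^2q is cubic, so the Hessian is not constant.
∂²F/∂p² = 2q - 6, which takes both signs as q varies (negative for sufficiently negative q). A diagonal entry of the Hessian changing sign means the Hessian is neither positive- nor negative-semidefinite on all of R^2.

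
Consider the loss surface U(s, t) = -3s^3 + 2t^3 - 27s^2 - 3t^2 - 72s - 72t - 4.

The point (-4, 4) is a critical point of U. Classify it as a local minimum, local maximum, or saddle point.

The mixed partial ∂²U/∂s∂t is 0, so the Hessian at any point is diag(U_ss, U_tt) = diag(-18(s + 3), 6(2t - 1)).
At (-4, 4): H = diag(18, 42).
Both eigenvalues are positive, so H is positive definite: a local minimum.

local minimum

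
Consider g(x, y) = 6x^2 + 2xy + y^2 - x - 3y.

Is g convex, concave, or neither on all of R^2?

convex

g is quadratic, so its Hessian is the constant matrix H = [[12, 2], [2, 2]].
det(H) = 20, tr(H) = 14.
det(H) > 0 and tr(H) > 0, so H is positive definite everywhere: convex.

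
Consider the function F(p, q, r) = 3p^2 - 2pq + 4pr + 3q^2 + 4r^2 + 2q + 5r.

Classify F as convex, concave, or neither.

convex

F is quadratic, so its Hessian is the constant matrix H = [[6, -2, 4], [-2, 6, 0], [4, 0, 8]].
Leading principal minors: 6, 32, 160.
All positive ⇒ H ≻ 0 ⇒ convex.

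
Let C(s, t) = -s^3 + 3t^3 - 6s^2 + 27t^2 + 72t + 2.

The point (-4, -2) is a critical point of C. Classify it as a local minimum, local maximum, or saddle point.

The mixed partial ∂²C/∂s∂t is 0, so the Hessian at any point is diag(C_ss, C_tt) = diag(-6(s + 2), 18(t + 3)).
At (-4, -2): H = diag(12, 18).
Both eigenvalues are positive, so H is positive definite: a local minimum.

local minimum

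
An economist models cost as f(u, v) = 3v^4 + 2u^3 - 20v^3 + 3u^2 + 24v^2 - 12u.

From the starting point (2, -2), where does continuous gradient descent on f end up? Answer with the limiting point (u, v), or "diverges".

(1, 0)

f is separable, so gradient descent decouples: u follows -∂f/∂u, v follows -∂f/∂v.
∂f/∂u = 6(u - 1)(u + 2); at u=2 this is 24, so u decreases.
∂f/∂v = 12v(v - 4)(v - 1); at v=-2 this is -432, so v increases.
u converges to its nearest critical value 1 (a local min of the u-part); v converges to 0. The iterate converges to (1, 0).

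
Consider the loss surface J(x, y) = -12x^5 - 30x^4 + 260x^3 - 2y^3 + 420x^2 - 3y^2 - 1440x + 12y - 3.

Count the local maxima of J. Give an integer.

2

J separates as a function of x plus a function of y, so ∇J=0 decouples.
∂J/∂x = -60(x - 3)(x - 1)(x + 2)(x + 4) = 0 at x ∈ {-4, -2, 1, 3}; ∂J/∂y = -6(y - 1)(y + 2) = 0 at y ∈ {-2, 1}.
The Hessian is diagonal: diag(J_xx, J_yy). Second derivatives: J_xx(-4)=4200, J_xx(-2)=-1800, J_xx(1)=1800, J_xx(3)=-4200; J_yy(-2)=18, J_yy(1)=-18.
Local maxima occur where both diagonal entries negative: (-2, 1), (3, 1). Count: 2.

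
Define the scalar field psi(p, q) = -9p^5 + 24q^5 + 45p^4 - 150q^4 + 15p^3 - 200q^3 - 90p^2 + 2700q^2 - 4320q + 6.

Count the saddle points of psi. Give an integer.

psi separates as a function of p plus a function of q, so ∇psi=0 decouples.
∂psi/∂p = -45p(p - 4)(p - 1)(p + 1) = 0 at p ∈ {-1, 0, 1, 4}; ∂psi/∂q = 120(q - 4)(q - 3)(q - 1)(q + 3) = 0 at q ∈ {-3, 1, 3, 4}.
The Hessian is diagonal: diag(psi_pp, psi_qq). Second derivatives: psi_pp(-1)=450, psi_pp(0)=-180, psi_pp(1)=270, psi_pp(4)=-2700; psi_qq(-3)=-20160, psi_qq(1)=2880, psi_qq(3)=-1440, psi_qq(4)=2520.
Saddle points occur where the two diagonal entries have opposite signs: (-1, -3), (-1, 3), (0, 1), (0, 4), (1, -3), (1, 3), (4, 1), (4, 4). Count: 8.

8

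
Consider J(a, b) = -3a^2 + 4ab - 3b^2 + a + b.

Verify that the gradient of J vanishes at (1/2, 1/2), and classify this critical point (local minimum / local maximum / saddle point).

local maximum

∇J = (-6a + 4b + 1, 4a - 6b + 1); substituting (1/2, 1/2) gives ∇J = (0, 0), so (1/2, 1/2) is indeed a critical point.
The Hessian of J is constant: H = [[-6, 4], [4, -6]].
det(H) = (-6)·(-6) − 4² = 20.
det(H) > 0 and tr(H) = -12 < 0, so H is negative definite and the point is a local maximum.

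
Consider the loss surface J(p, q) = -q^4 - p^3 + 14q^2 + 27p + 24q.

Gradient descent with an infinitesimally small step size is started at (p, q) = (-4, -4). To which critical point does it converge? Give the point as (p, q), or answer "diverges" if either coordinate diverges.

diverges

J is separable, so gradient descent decouples: p follows -∂J/∂p, q follows -∂J/∂q.
∂J/∂p = -3(p - 3)(p + 3); at p=-4 this is -21, so p increases.
∂J/∂q = -4(q - 3)(q + 1)(q + 2); at q=-4 this is 168, so q decreases.
The q-coordinate has no critical point in that direction and runs off to infinity.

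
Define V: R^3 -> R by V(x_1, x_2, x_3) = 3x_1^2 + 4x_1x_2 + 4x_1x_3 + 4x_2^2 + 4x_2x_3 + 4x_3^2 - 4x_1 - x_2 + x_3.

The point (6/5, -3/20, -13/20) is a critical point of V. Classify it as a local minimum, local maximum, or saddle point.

The Hessian is constant: H = [[6, 4, 4], [4, 8, 4], [4, 4, 8]].
Leading principal minors: Δ₁ = 6, Δ₂ = 32, Δ₃ = 160.
All leading minors are positive, so H is positive definite: a local minimum.

local minimum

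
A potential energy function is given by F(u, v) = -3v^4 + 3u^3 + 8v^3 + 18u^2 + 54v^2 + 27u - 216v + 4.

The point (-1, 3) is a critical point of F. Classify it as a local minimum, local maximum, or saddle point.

The mixed partial ∂²F/∂u∂v is 0, so the Hessian at any point is diag(F_uu, F_vv) = diag(18(u + 2), 12(-3v^2 + 4v + 9)).
At (-1, 3): H = diag(18, -72).
The eigenvalues have opposite signs, so H is indefinite: a saddle point.

saddle point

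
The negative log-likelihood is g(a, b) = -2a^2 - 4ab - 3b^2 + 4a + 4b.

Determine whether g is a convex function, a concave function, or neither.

g is quadratic, so its Hessian is the constant matrix H = [[-4, -4], [-4, -6]].
det(H) = 8, tr(H) = -10.
det(H) > 0 and tr(H) < 0, so H is negative definite everywhere: concave.

concave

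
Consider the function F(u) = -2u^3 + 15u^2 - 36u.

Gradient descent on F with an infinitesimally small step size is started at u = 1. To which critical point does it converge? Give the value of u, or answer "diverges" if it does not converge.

F'(u) = -6(u - 3)(u - 2), so F'(1) = -12.
Gradient descent moves in the -F' direction, i.e. u is increasing.
The nearest critical point in that direction is u = 2, where F'' = 6 > 0 (a local minimum). The iterate converges there.

2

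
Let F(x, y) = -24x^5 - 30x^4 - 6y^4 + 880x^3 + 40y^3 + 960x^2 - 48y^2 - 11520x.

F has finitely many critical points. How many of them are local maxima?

4

F separates as a function of x plus a function of y, so ∇F=0 decouples.
∂F/∂x = -120(x - 4)(x - 2)(x + 3)(x + 4) = 0 at x ∈ {-4, -3, 2, 4}; ∂F/∂y = -24y(y - 4)(y - 1) = 0 at y ∈ {0, 1, 4}.
The Hessian is diagonal: diag(F_xx, F_yy). Second derivatives: F_xx(-4)=5760, F_xx(-3)=-4200, F_xx(2)=7200, F_xx(4)=-13440; F_yy(0)=-96, F_yy(1)=72, F_yy(4)=-288.
Local maxima occur where both diagonal entries negative: (-3, 0), (-3, 4), (4, 0), (4, 4). Count: 4.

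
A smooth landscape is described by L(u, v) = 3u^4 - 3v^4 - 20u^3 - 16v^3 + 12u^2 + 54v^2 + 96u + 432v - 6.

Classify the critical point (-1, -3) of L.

local minimum

The mixed partial ∂²L/∂u∂v is 0, so the Hessian at any point is diag(L_uu, L_vv) = diag(12(3u^2 - 10u + 2), 12(-3v^2 - 8v + 9)).
At (-1, -3): H = diag(180, 72).
Both eigenvalues are positive, so H is positive definite: a local minimum.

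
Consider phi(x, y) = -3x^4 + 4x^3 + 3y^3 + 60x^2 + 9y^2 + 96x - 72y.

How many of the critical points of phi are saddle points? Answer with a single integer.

3

phi separates as a function of x plus a function of y, so ∇phi=0 decouples.
∂phi/∂x = -12(x - 4)(x + 1)(x + 2) = 0 at x ∈ {-2, -1, 4}; ∂phi/∂y = 9(y - 2)(y + 4) = 0 at y ∈ {-4, 2}.
The Hessian is diagonal: diag(phi_xx, phi_yy). Second derivatives: phi_xx(-2)=-72, phi_xx(-1)=60, phi_xx(4)=-360; phi_yy(-4)=-54, phi_yy(2)=54.
Saddle points occur where the two diagonal entries have opposite signs: (-2, 2), (-1, -4), (4, 2). Count: 3.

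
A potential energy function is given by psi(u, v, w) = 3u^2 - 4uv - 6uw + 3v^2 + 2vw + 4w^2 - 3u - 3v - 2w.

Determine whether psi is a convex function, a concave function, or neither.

psi is quadratic, so its Hessian is the constant matrix H = [[6, -4, -6], [-4, 6, 2], [-6, 2, 8]].
Leading principal minors: 6, 20, 16.
All positive ⇒ H ≻ 0 ⇒ convex.

convex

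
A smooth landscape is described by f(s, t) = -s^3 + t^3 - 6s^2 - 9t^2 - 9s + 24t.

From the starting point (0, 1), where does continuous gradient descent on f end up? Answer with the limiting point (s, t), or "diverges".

f is separable, so gradient descent decouples: s follows -∂f/∂s, t follows -∂f/∂t.
∂f/∂s = -3(s + 1)(s + 3); at s=0 this is -9, so s increases.
∂f/∂t = 3(t - 4)(t - 2); at t=1 this is 9, so t decreases.
The s-coordinate has no critical point in that direction and runs off to infinity.

diverges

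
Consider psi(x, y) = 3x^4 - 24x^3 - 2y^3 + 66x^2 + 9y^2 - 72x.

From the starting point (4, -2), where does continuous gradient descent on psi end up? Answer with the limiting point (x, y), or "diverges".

(3, 0)

psi is separable, so gradient descent decouples: x follows -∂psi/∂x, y follows -∂psi/∂y.
∂psi/∂x = 12(x - 3)(x - 2)(x - 1); at x=4 this is 72, so x decreases.
∂psi/∂y = -6y(y - 3); at y=-2 this is -60, so y increases.
x converges to its nearest critical value 3 (a local min of the x-part); y converges to 0. The iterate converges to (3, 0).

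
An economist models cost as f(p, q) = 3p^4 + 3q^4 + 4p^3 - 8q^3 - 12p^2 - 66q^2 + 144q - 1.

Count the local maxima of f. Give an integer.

f separates as a function of p plus a function of q, so ∇f=0 decouples.
∂f/∂p = 12p(p - 1)(p + 2) = 0 at p ∈ {-2, 0, 1}; ∂f/∂q = 12(q - 4)(q - 1)(q + 3) = 0 at q ∈ {-3, 1, 4}.
The Hessian is diagonal: diag(f_pp, f_qq). Second derivatives: f_pp(-2)=72, f_pp(0)=-24, f_pp(1)=36; f_qq(-3)=336, f_qq(1)=-144, f_qq(4)=252.
Local maxima occur where both diagonal entries negative: (0, 1). Count: 1.

1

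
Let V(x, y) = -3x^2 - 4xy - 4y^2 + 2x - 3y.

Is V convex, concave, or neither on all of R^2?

V is quadratic, so its Hessian is the constant matrix H = [[-6, -4], [-4, -8]].
det(H) = 32, tr(H) = -14.
det(H) > 0 and tr(H) < 0, so H is negative definite everywhere: concave.

concave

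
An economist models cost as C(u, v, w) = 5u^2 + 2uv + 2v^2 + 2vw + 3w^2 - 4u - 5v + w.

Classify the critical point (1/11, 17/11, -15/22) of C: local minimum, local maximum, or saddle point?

local minimum

The Hessian is constant: H = [[10, 2, 0], [2, 4, 2], [0, 2, 6]].
Leading principal minors: Δ₁ = 10, Δ₂ = 36, Δ₃ = 176.
All leading minors are positive, so H is positive definite: a local minimum.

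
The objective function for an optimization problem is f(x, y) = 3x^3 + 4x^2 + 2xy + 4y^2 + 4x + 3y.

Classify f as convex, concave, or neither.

The term 3x^3 is cubic, so the Hessian is not constant.
∂²f/∂x² = 18x + 8, which takes both signs as x varies (negative for sufficiently negative x). A diagonal entry of the Hessian changing sign means the Hessian is neither positive- nor negative-semidefinite on all of R^2.

neither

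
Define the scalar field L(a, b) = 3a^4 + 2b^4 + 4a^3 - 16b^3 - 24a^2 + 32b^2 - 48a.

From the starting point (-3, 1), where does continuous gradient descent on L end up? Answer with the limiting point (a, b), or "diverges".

L is separable, so gradient descent decouples: a follows -∂L/∂a, b follows -∂L/∂b.
∂L/∂a = 12(a - 2)(a + 1)(a + 2); at a=-3 this is -120, so a increases.
∂L/∂b = 8b(b - 4)(b - 2); at b=1 this is 24, so b decreases.
a converges to its nearest critical value -2 (a local min of the a-part); b converges to 0. The iterate converges to (-2, 0).

(-2, 0)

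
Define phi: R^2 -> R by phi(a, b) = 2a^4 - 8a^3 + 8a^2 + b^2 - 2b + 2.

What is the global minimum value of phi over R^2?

1

phi(a,b) separates as P(a) + Q(b) + 2, so its minimum is min P + min Q + 2.
P'(a) = 8a(a - 2)(a - 1) vanishes at a ∈ {0, 1, 2}; Q'(b) = 2b - 2 vanishes at b ∈ {1}.
Local minima of P (where P''>0): P(0)=0, P(2)=0. Local minima of Q: Q(1)=-1.
So the global minimum of phi is P(0) + Q(1) + 2 = 0 − 1 + 2 = 1, attained at (0, 1).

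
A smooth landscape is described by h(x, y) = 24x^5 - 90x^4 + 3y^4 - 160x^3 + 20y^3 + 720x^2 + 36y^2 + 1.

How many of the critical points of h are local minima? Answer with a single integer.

4

h separates as a function of x plus a function of y, so ∇h=0 decouples.
∂h/∂x = 120x(x - 3)(x - 2)(x + 2) = 0 at x ∈ {-2, 0, 2, 3}; ∂h/∂y = 12y(y + 2)(y + 3) = 0 at y ∈ {-3, -2, 0}.
The Hessian is diagonal: diag(h_xx, h_yy). Second derivatives: h_xx(-2)=-4800, h_xx(0)=1440, h_xx(2)=-960, h_xx(3)=1800; h_yy(-3)=36, h_yy(-2)=-24, h_yy(0)=72.
Local minima occur where both diagonal entries positive: (0, -3), (0, 0), (3, -3), (3, 0). Count: 4.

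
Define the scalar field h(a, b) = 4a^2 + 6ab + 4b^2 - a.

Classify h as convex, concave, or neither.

convex

h is quadratic, so its Hessian is the constant matrix H = [[8, 6], [6, 8]].
det(H) = 28, tr(H) = 16.
det(H) > 0 and tr(H) > 0, so H is positive definite everywhere: convex.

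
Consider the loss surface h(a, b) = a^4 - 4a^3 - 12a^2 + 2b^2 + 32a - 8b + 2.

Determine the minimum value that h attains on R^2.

h(a,b) separates as P(a) + Q(b) + 2, so its minimum is min P + min Q + 2.
P'(a) = 4(a - 4)(a - 1)(a + 2) vanishes at a ∈ {-2, 1, 4}; Q'(b) = 4b - 8 vanishes at b ∈ {2}.
Local minima of P (where P''>0): P(-2)=-64, P(4)=-64. Local minima of Q: Q(2)=-8.
So the global minimum of h is P(-2) + Q(2) + 2 = -64 − 8 + 2 = -70, attained at (-2, 2).

-70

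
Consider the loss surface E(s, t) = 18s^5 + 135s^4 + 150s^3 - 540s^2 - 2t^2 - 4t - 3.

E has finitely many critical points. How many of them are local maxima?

2

E separates as a function of s plus a function of t, so ∇E=0 decouples.
∂E/∂s = 90s(s - 1)(s + 3)(s + 4) = 0 at s ∈ {-4, -3, 0, 1}; ∂E/∂t = -4(t + 1) = 0 at t ∈ {-1}.
The Hessian is diagonal: diag(E_ss, E_tt). Second derivatives: E_ss(-4)=-1800, E_ss(-3)=1080, E_ss(0)=-1080, E_ss(1)=1800; E_tt(-1)=-4.
Local maxima occur where both diagonal entries negative: (-4, -1), (0, -1). Count: 2.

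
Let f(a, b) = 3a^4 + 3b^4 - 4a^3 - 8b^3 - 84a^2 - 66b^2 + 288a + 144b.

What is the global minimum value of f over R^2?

f(a,b) separates as P(a) + Q(b), so its minimum is min P + min Q.
P'(a) = 12(a - 3)(a - 2)(a + 4) vanishes at a ∈ {-4, 2, 3}; Q'(b) = 12(b - 4)(b - 1)(b + 3) vanishes at b ∈ {-3, 1, 4}.
Local minima of P (where P''>0): P(-4)=-1472, P(3)=243. Local minima of Q: Q(-3)=-567, Q(4)=-224.
So the global minimum of f is P(-4) + Q(-3) = -1472 − 567 = -2039, attained at (-4, -3).

-2039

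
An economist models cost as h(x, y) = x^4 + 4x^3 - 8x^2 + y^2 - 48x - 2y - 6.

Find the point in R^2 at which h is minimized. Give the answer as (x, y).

(2, 1)

h(x,y) separates as P(x) + Q(y) − 6, so its minimum is min P + min Q − 6.
P'(x) = 4(x - 2)(x + 2)(x + 3) vanishes at x ∈ {-3, -2, 2}; Q'(y) = 2y - 2 vanishes at y ∈ {1}.
Local minima of P (where P''>0): P(-3)=45, P(2)=-80. Local minima of Q: Q(1)=-1.
So the global minimum of h is P(2) + Q(1) − 6 = -80 − 1 − 6 = -87, attained at (2, 1).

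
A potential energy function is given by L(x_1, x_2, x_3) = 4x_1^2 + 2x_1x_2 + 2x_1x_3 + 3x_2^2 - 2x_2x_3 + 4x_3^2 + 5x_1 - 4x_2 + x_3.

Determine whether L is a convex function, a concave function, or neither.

L is quadratic, so its Hessian is the constant matrix H = [[8, 2, 2], [2, 6, -2], [2, -2, 8]].
Leading principal minors: 8, 44, 280.
All positive ⇒ H ≻ 0 ⇒ convex.

convex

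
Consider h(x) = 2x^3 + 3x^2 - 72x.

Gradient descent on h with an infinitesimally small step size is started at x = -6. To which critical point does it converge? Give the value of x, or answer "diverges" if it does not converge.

h'(x) = 6(x - 3)(x + 4), so h'(-6) = 108.
Gradient descent moves in the -h' direction, i.e. x is decreasing.
There is no critical point below x=-6, and h' keeps the same sign, so the iterate runs off to −∞.

diverges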